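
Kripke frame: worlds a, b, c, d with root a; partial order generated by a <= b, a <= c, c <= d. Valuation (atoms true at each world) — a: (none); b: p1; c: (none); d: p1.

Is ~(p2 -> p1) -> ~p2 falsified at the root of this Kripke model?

No

a ||- ~(p2 -> p1) -> ~p2 vacuously: no world accessible from a forces the antecedent ~(p2 -> p1).
So the root a forces ~(p2 -> p1) -> ~p2; the model is not a countermodel.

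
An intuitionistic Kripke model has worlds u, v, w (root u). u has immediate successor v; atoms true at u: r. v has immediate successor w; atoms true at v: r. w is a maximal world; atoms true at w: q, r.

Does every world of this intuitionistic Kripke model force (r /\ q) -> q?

Yes

u ||- (r /\ q) -> q: every world accessible from u that forces r /\ q (namely w) also forces q.
Since the root u forces (r /\ q) -> q and forcing is persistent (monotone upward), every world forces it.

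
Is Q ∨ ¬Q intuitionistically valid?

This is the law of excluded middle, which is not intuitionistically valid.
A Kripke countermodel: worlds u, v; order generated by u ≤ v; atoms true at each world — u:{}; v:{Q}.
u ⊮ Q ∨ ¬Q: neither disjunct is forced at u.
u lacks atom Q, so u ⊮ Q.
So the root u does not force the formula.

No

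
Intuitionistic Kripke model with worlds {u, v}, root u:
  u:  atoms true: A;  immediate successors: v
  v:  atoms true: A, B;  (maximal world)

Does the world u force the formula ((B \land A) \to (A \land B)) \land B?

No

u \nVdash ((B \land A) \to (A \land B)) \land B since u fails B.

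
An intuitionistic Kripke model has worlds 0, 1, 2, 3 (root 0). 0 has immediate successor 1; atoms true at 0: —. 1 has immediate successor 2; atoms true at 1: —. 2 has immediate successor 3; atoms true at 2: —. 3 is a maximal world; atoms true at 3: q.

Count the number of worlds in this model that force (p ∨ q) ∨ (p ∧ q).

1

0: does not force it — 0 ⊮ (p ∨ q) ∨ (p ∧ q): neither disjunct is forced at 0.
1: does not force it — 1 ⊮ (p ∨ q) ∨ (p ∧ q): neither disjunct is forced at 1.
2: does not force it.
3: forces it.
Worlds forcing the formula: {3}.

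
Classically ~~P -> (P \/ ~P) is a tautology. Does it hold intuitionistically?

This is a variant of double-negation elimination (deriving excluded middle from double negation), which is not intuitionistically valid.
A Kripke countermodel: worlds a, b; order generated by a <= b; atoms true at each world — a:{}; b:{P}.
a ||-/- ~~P -> (P \/ ~P): already at a itself, a ||- ~~P but a ||-/- P \/ ~P.
a ||-/- P \/ ~P: neither disjunct is forced at a.
a lacks atom P, so a ||-/- P.
So the root a does not force the formula.

No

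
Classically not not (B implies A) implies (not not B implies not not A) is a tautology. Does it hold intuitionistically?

Yes

This is the distribution of double negation over implication, which is intuitionistically derivable.
Assume not not (B implies A) and not not B; suppose not A. Then B implies A would give not B (by contraposition), contradicting not not B; so not (B implies A), contradicting not not (B implies A). Hence not not A.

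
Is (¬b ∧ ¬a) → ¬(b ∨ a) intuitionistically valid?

Yes

This is a constructively valid De Morgan direction (conjunction of negations to negated disjunction), which is intuitionistically derivable.
If both ¬b and ¬a hold at a world, no accessible world forces b or forces a, so none forces b ∨ a.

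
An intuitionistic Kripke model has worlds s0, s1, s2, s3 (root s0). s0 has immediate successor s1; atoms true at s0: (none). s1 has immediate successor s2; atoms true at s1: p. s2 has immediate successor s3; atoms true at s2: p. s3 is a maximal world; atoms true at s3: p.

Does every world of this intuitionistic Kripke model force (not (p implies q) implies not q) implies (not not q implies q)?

Yes

s0 forces (not (p implies q) implies not q) implies (not not q implies q): every world accessible from s0 that forces not (p implies q) implies not q (namely s0, s1, s2, s3) also forces not not q implies q.
Since the root s0 forces (not (p implies q) implies not q) implies (not not q implies q) and forcing is persistent (monotone upward), every world forces it.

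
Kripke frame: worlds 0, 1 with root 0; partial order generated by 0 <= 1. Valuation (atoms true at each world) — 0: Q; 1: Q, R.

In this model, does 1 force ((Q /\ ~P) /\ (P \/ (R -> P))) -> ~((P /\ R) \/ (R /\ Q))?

Yes

1 ||- ((Q /\ ~P) /\ (P \/ (R -> P))) -> ~((P /\ R) \/ (R /\ Q)) vacuously: no world accessible from 1 forces the antecedent (Q /\ ~P) /\ (P \/ (R -> P)).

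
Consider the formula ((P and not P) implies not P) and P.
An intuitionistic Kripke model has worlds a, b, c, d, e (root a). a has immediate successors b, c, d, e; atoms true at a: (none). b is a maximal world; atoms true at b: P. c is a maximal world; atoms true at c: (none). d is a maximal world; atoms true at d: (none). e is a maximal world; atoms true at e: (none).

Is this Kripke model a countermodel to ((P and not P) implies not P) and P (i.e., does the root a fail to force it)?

Yes

a does not force ((P and not P) implies not P) and P since a fails P.
So the root a does not force ((P and not P) implies not P) and P; the model is a countermodel.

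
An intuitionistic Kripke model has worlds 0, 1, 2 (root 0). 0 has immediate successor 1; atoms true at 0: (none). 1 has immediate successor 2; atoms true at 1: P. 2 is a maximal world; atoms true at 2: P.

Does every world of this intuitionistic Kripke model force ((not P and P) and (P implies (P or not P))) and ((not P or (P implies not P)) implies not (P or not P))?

No

Not every world: 0 does not force ((not P and P) and (P implies (P or not P))) and ((not P or (P implies not P)) implies not (P or not P)).
0 does not force ((not P and P) and (P implies (P or not P))) and ((not P or (P implies not P)) implies not (P or not P)) since 0 fails (not P and P) and (P implies (P or not P)).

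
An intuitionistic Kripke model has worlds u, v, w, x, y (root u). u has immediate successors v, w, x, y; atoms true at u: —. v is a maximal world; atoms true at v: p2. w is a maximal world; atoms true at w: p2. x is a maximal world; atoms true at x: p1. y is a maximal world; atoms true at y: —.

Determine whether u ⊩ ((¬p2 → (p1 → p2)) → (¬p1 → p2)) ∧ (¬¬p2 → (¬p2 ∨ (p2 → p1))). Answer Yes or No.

u ⊮ ((¬p2 → (p1 → p2)) → (¬p1 → p2)) ∧ (¬¬p2 → (¬p2 ∨ (p2 → p1))) since u fails (¬p2 → (p1 → p2)) → (¬p1 → p2).

No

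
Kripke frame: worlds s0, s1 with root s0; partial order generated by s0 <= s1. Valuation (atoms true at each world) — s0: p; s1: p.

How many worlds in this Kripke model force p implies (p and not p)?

s0: does not force it — s0 does not force p implies (p and not p): already at s0 itself, s0 forces p but s0 does not force p and not p.
s1: does not force it — s1 does not force p implies (p and not p): already at s1 itself, s1 forces p but s1 does not force p and not p.
Worlds forcing the formula: { }.

0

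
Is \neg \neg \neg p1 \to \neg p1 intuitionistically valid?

Yes

This is triple-negation reduction, which is intuitionistically derivable.
Assume \neg \neg \neg p1 and suppose p1. Then \neg \neg p1 (double-negation introduction), contradicting \neg \neg \neg p1. So \neg p1.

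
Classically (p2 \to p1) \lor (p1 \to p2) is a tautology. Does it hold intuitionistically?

No

This is the Gödel–Dummett linearity axiom, which is not intuitionistically valid.
A Kripke countermodel: worlds u0, u1, u2; order generated by u0 \le u1, u0 \le u2; atoms true at each world — u0:{}; u1:{p2}; u2:{p1}.
u0 \nVdash (p2 \to p1) \lor (p1 \to p2): neither disjunct is forced at u0.
u0 \nVdash p2 \to p1: at the accessible world u1, u1 \Vdash p2 but u1 \nVdash p1.
u1 lacks atom p1, so u1 \nVdash p1.
So the root u0 does not force the formula.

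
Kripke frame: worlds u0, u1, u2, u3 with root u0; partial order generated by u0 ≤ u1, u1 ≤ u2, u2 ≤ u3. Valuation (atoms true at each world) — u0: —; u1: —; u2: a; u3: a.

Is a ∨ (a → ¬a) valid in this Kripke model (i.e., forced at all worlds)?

No

Not every world: u0 ⊮ a ∨ (a → ¬a).
u0 ⊮ a ∨ (a → ¬a): neither disjunct is forced at u0.
u0 lacks atom a, so u0 ⊮ a.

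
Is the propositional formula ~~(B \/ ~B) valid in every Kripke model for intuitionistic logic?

Yes

This is the double negation of excluded middle, which is intuitionistically derivable.
Assuming ~(B \/ ~B): from B we'd get B \/ ~B, so ~B; but then B \/ ~B again — contradiction. Hence ~~(B \/ ~B).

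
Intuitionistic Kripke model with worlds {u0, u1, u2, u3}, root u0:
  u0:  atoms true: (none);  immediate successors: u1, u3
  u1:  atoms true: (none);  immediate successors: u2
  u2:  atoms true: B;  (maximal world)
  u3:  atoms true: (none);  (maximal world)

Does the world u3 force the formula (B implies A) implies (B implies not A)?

Yes

u3 forces (B implies A) implies (B implies not A): every world accessible from u3 that forces B implies A (namely u3) also forces B implies not A.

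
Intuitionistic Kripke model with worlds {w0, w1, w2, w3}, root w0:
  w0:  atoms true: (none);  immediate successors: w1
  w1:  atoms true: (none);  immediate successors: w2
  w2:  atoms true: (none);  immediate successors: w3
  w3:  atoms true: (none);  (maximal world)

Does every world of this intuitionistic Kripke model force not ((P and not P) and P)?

Yes

w0 forces not ((P and not P) and P): no world accessible from w0 forces (P and not P) and P.
Since the root w0 forces not ((P and not P) and P) and forcing is persistent (monotone upward), every world forces it.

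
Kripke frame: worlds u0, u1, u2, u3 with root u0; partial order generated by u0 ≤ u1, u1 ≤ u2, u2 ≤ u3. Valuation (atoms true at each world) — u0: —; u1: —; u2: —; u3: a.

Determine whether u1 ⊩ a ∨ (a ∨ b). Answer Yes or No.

u1 ⊮ a ∨ (a ∨ b): neither disjunct is forced at u1.
u1 lacks atom a, so u1 ⊮ a.

No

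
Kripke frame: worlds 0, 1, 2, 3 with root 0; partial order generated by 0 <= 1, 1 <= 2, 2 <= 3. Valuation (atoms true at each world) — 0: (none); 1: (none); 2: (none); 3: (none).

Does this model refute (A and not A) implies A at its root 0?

0 forces (A and not A) implies A vacuously: no world accessible from 0 forces the antecedent A and not A.
So the root 0 forces (A and not A) implies A; the model is not a countermodel.

No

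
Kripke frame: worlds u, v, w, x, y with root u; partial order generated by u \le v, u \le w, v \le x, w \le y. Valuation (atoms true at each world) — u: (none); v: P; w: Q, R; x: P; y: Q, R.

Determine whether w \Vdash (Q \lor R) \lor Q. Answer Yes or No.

Yes

w \Vdash (Q \lor R) \lor Q via the disjunct Q \lor R.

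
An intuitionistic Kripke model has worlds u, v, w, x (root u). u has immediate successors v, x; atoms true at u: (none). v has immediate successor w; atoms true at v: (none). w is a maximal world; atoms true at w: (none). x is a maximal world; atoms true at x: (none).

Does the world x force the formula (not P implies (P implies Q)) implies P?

x does not force (not P implies (P implies Q)) implies P: already at x itself, x forces not P implies (P implies Q) but x does not force P.
x lacks atom P, so x does not force P.

No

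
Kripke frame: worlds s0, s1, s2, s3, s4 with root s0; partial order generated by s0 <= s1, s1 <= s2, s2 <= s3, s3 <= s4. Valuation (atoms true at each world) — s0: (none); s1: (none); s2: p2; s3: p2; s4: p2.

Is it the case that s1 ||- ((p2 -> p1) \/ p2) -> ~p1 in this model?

Yes

s1 ||- ((p2 -> p1) \/ p2) -> ~p1: every world accessible from s1 that forces (p2 -> p1) \/ p2 (namely s2, s3, s4) also forces ~p1.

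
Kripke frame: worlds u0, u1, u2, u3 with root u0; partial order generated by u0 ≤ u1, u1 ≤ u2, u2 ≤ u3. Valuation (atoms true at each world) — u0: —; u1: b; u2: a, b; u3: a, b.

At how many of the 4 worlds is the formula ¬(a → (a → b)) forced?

u0: does not force it — u0 ⊮ ¬(a → (a → b)) since u0 is accessible from u0 and u0 ⊩ a → (a → b).
u1: does not force it — u1 ⊮ ¬(a → (a → b)) since u1 is accessible from u1 and u1 ⊩ a → (a → b).
u2: does not force it — u2 ⊮ ¬(a → (a → b)) since u2 is accessible from u2 and u2 ⊩ a → (a → b).
u3: does not force it.
Worlds forcing the formula: { }.

0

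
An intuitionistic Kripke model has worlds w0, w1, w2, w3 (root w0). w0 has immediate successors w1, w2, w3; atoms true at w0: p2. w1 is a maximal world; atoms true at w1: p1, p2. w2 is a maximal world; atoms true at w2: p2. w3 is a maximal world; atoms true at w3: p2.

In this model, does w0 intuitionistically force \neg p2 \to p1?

w0 \Vdash \neg p2 \to p1 vacuously: no world accessible from w0 forces the antecedent \neg p2.

Yes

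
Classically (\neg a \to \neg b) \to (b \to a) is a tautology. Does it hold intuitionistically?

This is the converse of contraposition, which is not intuitionistically valid.
A Kripke countermodel: worlds w0, w1; order generated by w0 \le w1; atoms true at each world — w0:{b}; w1:{a,b}.
w0 \nVdash (\neg a \to \neg b) \to (b \to a): already at w0 itself, w0 \Vdash \neg a \to \neg b but w0 \nVdash b \to a.
w0 \nVdash b \to a: already at w0 itself, w0 \Vdash b but w0 \nVdash a.
w0 lacks atom a, so w0 \nVdash a.
So the root w0 does not force the formula.

No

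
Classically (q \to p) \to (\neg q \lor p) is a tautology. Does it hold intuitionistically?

This is the material-implication-as-disjunction principle, which is not intuitionistically valid.
A Kripke countermodel: worlds a, b; order generated by a \le b; atoms true at each world — a:{}; b:{p,q}.
a \nVdash (q \to p) \to (\neg q \lor p): already at a itself, a \Vdash q \to p but a \nVdash \neg q \lor p.
a \nVdash \neg q \lor p: neither disjunct is forced at a.
a \nVdash \neg q since b is accessible from a and b \Vdash q.
So the root a does not force the formula.

No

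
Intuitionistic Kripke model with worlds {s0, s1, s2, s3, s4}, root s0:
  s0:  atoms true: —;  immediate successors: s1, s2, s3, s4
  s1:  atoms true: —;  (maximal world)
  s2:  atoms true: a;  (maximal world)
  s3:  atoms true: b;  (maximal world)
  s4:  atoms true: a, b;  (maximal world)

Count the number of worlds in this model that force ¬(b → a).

1

s0: does not force it — s0 ⊮ ¬(b → a) since s1 is accessible from s0 and s1 ⊩ b → a.
s1: does not force it — s1 ⊮ ¬(b → a) since s1 is accessible from s1 and s1 ⊩ b → a.
s2: does not force it.
s3: forces it.
s4: does not force it.
Worlds forcing the formula: {s3}.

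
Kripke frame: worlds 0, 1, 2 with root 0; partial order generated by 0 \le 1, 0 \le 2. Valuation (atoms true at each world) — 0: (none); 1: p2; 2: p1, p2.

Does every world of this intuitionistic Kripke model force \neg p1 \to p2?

0 \Vdash \neg p1 \to p2: every world accessible from 0 that forces \neg p1 (namely 1) also forces p2.
Since the root 0 forces \neg p1 \to p2 and forcing is persistent (monotone upward), every world forces it.

Yes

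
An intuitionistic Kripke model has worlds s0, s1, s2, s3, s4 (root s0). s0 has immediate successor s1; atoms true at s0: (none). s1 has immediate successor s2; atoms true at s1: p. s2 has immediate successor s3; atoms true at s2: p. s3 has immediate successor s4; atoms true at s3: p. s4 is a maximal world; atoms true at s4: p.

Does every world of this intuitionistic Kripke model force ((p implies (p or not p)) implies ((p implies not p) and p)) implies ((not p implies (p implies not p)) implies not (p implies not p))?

s0 forces ((p implies (p or not p)) implies ((p implies not p) and p)) implies ((not p implies (p implies not p)) implies not (p implies not p)) vacuously: no world accessible from s0 forces the antecedent (p implies (p or not p)) implies ((p implies not p) and p).
Since the root s0 forces ((p implies (p or not p)) implies ((p implies not p) and p)) implies ((not p implies (p implies not p)) implies not (p implies not p)) and forcing is persistent (monotone upward), every world forces it.

Yes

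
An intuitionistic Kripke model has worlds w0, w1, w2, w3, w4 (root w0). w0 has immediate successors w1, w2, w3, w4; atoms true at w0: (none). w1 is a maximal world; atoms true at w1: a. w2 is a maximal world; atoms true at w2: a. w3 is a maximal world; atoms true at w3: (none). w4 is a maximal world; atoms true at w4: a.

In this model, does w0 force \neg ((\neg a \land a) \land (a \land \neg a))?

w0 \Vdash \neg ((\neg a \land a) \land (a \land \neg a)): no world accessible from w0 forces (\neg a \land a) \land (a \land \neg a).

Yes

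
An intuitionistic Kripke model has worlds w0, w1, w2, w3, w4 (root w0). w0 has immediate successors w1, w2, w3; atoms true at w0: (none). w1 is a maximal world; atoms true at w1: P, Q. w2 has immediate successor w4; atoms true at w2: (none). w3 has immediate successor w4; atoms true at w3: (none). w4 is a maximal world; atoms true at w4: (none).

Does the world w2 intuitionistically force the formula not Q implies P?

w2 does not force not Q implies P: already at w2 itself, w2 forces not Q but w2 does not force P.
w2 lacks atom P, so w2 does not force P.

No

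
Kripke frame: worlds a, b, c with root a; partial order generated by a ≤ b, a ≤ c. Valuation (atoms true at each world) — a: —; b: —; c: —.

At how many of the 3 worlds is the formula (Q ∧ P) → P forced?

a: forces it.
b: forces it.
c: forces it.
Worlds forcing the formula: {a, b, c}.

3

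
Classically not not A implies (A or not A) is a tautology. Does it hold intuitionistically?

This is a variant of double-negation elimination (deriving excluded middle from double negation), which is not intuitionistically valid.
A Kripke countermodel: worlds 0, 1; order generated by 0 <= 1; atoms true at each world — 0:{}; 1:{A}.
0 does not force not not A implies (A or not A): already at 0 itself, 0 forces not not A but 0 does not force A or not A.
0 does not force A or not A: neither disjunct is forced at 0.
0 lacks atom A, so 0 does not force A.
So the root 0 does not force the formula.

No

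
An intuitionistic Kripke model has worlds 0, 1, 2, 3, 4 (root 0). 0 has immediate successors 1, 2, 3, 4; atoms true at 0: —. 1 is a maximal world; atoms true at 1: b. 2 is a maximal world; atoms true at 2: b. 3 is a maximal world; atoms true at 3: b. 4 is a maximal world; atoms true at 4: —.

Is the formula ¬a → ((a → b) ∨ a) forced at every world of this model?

Yes

0 ⊩ ¬a → ((a → b) ∨ a): every world accessible from 0 that forces ¬a (namely 0, 1, 2, 3, 4) also forces (a → b) ∨ a.
Since the root 0 forces ¬a → ((a → b) ∨ a) and forcing is persistent (monotone upward), every world forces it.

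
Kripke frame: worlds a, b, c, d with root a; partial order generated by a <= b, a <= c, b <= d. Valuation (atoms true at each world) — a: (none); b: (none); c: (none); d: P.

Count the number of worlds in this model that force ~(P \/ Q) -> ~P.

4

a: forces it.
b: forces it.
c: forces it.
d: forces it.
Worlds forcing the formula: {a, b, c, d}.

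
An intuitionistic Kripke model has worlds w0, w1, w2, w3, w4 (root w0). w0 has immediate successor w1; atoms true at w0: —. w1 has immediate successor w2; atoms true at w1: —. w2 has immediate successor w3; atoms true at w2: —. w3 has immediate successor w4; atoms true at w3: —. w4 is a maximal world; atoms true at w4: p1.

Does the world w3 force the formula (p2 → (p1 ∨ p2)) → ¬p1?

No

w3 ⊮ (p2 → (p1 ∨ p2)) → ¬p1: already at w3 itself, w3 ⊩ p2 → (p1 ∨ p2) but w3 ⊮ ¬p1.
w3 ⊮ ¬p1 since w4 is accessible from w3 and w4 ⊩ p1.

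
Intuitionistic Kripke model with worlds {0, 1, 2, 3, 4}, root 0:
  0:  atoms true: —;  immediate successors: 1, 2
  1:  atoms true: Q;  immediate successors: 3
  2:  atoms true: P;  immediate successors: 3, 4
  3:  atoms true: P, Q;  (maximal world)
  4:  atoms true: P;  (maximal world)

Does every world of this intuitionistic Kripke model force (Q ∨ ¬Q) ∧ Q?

No

Not every world: 0 ⊮ (Q ∨ ¬Q) ∧ Q.
0 ⊮ (Q ∨ ¬Q) ∧ Q since 0 fails Q ∨ ¬Q.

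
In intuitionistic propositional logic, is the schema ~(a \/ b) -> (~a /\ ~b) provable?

This is a constructively valid De Morgan direction (negated disjunction to conjunction of negations), which is intuitionistically derivable.
From ~(a \/ b): if a held then a \/ b would, contradiction — so ~a; similarly ~b.

Yes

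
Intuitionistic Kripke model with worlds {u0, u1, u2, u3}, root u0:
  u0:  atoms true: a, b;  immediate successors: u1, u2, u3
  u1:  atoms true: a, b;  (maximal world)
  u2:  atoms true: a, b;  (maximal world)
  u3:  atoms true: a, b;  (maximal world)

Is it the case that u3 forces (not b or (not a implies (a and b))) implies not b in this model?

No

u3 does not force (not b or (not a implies (a and b))) implies not b: already at u3 itself, u3 forces not b or (not a implies (a and b)) but u3 does not force not b.
u3 does not force not b since u3 is accessible from u3 and u3 forces b.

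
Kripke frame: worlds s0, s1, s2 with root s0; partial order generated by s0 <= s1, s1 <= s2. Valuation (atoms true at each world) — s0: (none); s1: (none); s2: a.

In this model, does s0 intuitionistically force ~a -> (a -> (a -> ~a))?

s0 ||- ~a -> (a -> (a -> ~a)) vacuously: no world accessible from s0 forces the antecedent ~a.

Yes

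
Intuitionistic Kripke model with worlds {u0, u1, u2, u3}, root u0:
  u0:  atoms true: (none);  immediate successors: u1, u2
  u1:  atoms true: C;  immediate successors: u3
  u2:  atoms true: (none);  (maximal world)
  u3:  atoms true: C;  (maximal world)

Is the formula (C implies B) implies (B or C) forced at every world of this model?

Not every world: u0 does not force (C implies B) implies (B or C).
u0 does not force (C implies B) implies (B or C): at the accessible world u2, u2 forces C implies B but u2 does not force B or C.
u2 does not force B or C: neither disjunct is forced at u2.

No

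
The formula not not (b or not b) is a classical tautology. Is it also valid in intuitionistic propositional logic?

Yes

This is the double negation of excluded middle, which is intuitionistically derivable.
Assuming not (b or not b): from b we'd get b or not b, so not b; but then b or not b again — contradiction. Hence not not (b or not b).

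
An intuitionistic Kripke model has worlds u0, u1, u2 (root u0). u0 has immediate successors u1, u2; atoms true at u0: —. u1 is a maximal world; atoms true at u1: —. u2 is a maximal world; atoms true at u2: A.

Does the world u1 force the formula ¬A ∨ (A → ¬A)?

u1 ⊩ ¬A ∨ (A → ¬A) via the disjunct ¬A.

Yes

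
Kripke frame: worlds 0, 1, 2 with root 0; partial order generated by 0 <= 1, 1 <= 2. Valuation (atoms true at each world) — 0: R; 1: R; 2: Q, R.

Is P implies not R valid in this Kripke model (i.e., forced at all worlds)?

Yes

0 forces P implies not R vacuously: no world accessible from 0 forces the antecedent P.
Since the root 0 forces P implies not R and forcing is persistent (monotone upward), every world forces it.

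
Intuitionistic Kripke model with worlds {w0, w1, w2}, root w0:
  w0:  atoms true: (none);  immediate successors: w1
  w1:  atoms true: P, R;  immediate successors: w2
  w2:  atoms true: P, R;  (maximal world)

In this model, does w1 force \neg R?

w1 \nVdash \neg R since w1 is accessible from w1 and w1 \Vdash R.

No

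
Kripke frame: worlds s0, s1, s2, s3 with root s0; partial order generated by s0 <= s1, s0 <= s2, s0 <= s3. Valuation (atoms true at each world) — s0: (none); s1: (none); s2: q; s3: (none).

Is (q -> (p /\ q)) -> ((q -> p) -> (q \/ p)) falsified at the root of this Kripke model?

Yes

s0 ||-/- (q -> (p /\ q)) -> ((q -> p) -> (q \/ p)): at the accessible world s1, s1 ||- q -> (p /\ q) but s1 ||-/- (q -> p) -> (q \/ p).
s1 ||-/- (q -> p) -> (q \/ p): already at s1 itself, s1 ||- q -> p but s1 ||-/- q \/ p.
s1 ||-/- q \/ p: neither disjunct is forced at s1.
So the root s0 does not force (q -> (p /\ q)) -> ((q -> p) -> (q \/ p)); the model is a countermodel.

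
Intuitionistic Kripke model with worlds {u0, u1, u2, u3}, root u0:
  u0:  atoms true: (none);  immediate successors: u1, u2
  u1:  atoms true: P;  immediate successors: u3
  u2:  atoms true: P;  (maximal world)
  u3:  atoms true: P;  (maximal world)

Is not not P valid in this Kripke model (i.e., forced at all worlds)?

Yes

u0 forces not not P: no world accessible from u0 forces not P.
Since the root u0 forces not not P and forcing is persistent (monotone upward), every world forces it.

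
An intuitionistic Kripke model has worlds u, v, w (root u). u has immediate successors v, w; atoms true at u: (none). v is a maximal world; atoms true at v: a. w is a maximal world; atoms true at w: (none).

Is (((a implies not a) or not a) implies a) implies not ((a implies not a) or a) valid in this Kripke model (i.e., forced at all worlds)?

No

Not every world: u does not force (((a implies not a) or not a) implies a) implies not ((a implies not a) or a).
u does not force (((a implies not a) or not a) implies a) implies not ((a implies not a) or a): at the accessible world v, v forces ((a implies not a) or not a) implies a but v does not force not ((a implies not a) or a).
v does not force not ((a implies not a) or a) since v is accessible from v and v forces (a implies not a) or a.
v forces (a implies not a) or a via the disjunct a.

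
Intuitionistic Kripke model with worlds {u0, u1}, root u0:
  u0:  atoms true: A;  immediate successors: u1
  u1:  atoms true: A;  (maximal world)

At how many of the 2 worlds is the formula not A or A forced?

u0: forces it.
u1: forces it.
Worlds forcing the formula: {u0, u1}.

2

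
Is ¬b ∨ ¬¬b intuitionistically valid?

No

This is the weak law of excluded middle, which is not intuitionistically valid.
A Kripke countermodel: worlds w0, w1, w2; order generated by w0 ≤ w1, w0 ≤ w2; atoms true at each world — w0:{}; w1:{b}; w2:{}.
w0 ⊮ ¬b ∨ ¬¬b: neither disjunct is forced at w0.
w0 ⊮ ¬b since w1 is accessible from w0 and w1 ⊩ b.
So the root w0 does not force the formula.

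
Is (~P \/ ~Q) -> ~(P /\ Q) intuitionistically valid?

This is a constructively valid De Morgan direction (disjunction of negations to negated conjunction), which is intuitionistically derivable.
If ~P holds at a world then no accessible world forces P, hence none forces P /\ Q; likewise for ~Q.

Yes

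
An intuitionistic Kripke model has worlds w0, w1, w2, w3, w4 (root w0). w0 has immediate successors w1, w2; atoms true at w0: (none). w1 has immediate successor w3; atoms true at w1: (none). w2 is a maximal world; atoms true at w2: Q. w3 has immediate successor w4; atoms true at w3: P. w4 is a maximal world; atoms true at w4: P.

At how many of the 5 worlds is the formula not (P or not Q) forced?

w0: does not force it — w0 does not force not (P or not Q) since w1 is accessible from w0 and w1 forces P or not Q.
w1: does not force it — w1 does not force not (P or not Q) since w1 is accessible from w1 and w1 forces P or not Q.
w2: forces it.
w3: does not force it — w3 does not force not (P or not Q) since w3 is accessible from w3 and w3 forces P or not Q.
w4: does not force it.
Worlds forcing the formula: {w2}.

1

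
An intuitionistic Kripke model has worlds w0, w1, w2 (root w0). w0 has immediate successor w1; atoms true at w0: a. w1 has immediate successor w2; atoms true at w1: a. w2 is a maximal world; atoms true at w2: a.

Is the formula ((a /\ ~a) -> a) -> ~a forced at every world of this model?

No

Not every world: w0 ||-/- ((a /\ ~a) -> a) -> ~a.
w0 ||-/- ((a /\ ~a) -> a) -> ~a: already at w0 itself, w0 ||- (a /\ ~a) -> a but w0 ||-/- ~a.
w0 ||-/- ~a since w0 is accessible from w0 and w0 ||- a.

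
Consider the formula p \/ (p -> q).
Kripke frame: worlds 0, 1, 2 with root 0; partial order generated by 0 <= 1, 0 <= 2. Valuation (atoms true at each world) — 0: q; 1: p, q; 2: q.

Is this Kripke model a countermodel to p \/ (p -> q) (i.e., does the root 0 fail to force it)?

0 ||- p \/ (p -> q) via the disjunct p -> q.
So the root 0 forces p \/ (p -> q); the model is not a countermodel.

No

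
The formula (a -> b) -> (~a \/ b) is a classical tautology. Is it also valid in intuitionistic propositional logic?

This is the material-implication-as-disjunction principle, which is not intuitionistically valid.
A Kripke countermodel: worlds w0, w1; order generated by w0 <= w1; atoms true at each world — w0:{}; w1:{a,b}.
w0 ||-/- (a -> b) -> (~a \/ b): already at w0 itself, w0 ||- a -> b but w0 ||-/- ~a \/ b.
w0 ||-/- ~a \/ b: neither disjunct is forced at w0.
w0 ||-/- ~a since w1 is accessible from w0 and w1 ||- a.
So the root w0 does not force the formula.

No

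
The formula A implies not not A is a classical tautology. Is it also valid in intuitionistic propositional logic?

Yes

This is double-negation introduction, which is intuitionistically derivable.
If a world forces A then every accessible world forces A (persistence), so none forces not A; hence not not A.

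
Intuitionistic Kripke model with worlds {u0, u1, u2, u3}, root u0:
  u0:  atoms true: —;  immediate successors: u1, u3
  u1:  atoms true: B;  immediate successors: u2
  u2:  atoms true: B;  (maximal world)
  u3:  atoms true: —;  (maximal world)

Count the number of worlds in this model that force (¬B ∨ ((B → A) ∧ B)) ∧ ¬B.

1

u0: does not force it — u0 ⊮ (¬B ∨ ((B → A) ∧ B)) ∧ ¬B since u0 fails ¬B ∨ ((B → A) ∧ B).
u1: does not force it — u1 ⊮ (¬B ∨ ((B → A) ∧ B)) ∧ ¬B since u1 fails ¬B ∨ ((B → A) ∧ B).
u2: does not force it.
u3: forces it.
Worlds forcing the formula: {u3}.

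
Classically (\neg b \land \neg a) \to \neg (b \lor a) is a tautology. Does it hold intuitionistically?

This is a constructively valid De Morgan direction (conjunction of negations to negated disjunction), which is intuitionistically derivable.
If both \neg b and \neg a hold at a world, no accessible world forces b or forces a, so none forces b \lor a.

Yes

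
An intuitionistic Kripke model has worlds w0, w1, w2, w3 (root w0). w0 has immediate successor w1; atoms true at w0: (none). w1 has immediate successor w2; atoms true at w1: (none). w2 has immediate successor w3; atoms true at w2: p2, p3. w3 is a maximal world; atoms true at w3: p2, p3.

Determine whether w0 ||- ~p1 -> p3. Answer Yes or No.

No

w0 ||-/- ~p1 -> p3: already at w0 itself, w0 ||- ~p1 but w0 ||-/- p3.
w0 lacks atom p3, so w0 ||-/- p3.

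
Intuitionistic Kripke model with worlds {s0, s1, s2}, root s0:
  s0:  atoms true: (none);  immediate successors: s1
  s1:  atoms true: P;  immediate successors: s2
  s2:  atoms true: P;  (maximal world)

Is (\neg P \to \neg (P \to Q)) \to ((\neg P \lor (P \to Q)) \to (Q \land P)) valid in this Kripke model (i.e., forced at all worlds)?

s0 \Vdash (\neg P \to \neg (P \to Q)) \to ((\neg P \lor (P \to Q)) \to (Q \land P)): every world accessible from s0 that forces \neg P \to \neg (P \to Q) (namely s0, s1, s2) also forces (\neg P \lor (P \to Q)) \to (Q \land P).
Since the root s0 forces (\neg P \to \neg (P \to Q)) \to ((\neg P \lor (P \to Q)) \to (Q \land P)) and forcing is persistent (monotone upward), every world forces it.

Yes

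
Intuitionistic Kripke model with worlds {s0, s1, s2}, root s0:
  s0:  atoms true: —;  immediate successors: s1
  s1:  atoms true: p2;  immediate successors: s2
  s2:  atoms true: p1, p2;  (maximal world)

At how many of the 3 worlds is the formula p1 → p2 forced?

s0: forces it.
s1: forces it.
s2: forces it.
Worlds forcing the formula: {s0, s1, s2}.

3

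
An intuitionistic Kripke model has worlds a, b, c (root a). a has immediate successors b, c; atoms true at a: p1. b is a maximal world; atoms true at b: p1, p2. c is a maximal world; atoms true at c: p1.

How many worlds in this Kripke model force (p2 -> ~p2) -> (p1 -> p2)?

1

a: does not force it — a ||-/- (p2 -> ~p2) -> (p1 -> p2): at the accessible world c, c ||- p2 -> ~p2 but c ||-/- p1 -> p2.
b: forces it.
c: does not force it — c ||-/- (p2 -> ~p2) -> (p1 -> p2): already at c itself, c ||- p2 -> ~p2 but c ||-/- p1 -> p2.
Worlds forcing the formula: {b}.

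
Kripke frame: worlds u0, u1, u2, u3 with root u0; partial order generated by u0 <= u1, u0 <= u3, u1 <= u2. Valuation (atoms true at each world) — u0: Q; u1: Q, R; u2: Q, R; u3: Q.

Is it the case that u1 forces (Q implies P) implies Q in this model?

Yes

u1 forces (Q implies P) implies Q vacuously: no world accessible from u1 forces the antecedent Q implies P.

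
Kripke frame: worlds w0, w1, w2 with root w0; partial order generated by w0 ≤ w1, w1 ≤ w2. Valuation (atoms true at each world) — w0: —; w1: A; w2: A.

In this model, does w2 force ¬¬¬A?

w2 ⊮ ¬¬¬A since w2 is accessible from w2 and w2 ⊩ ¬¬A.
w2 ⊩ ¬¬A: no world accessible from w2 forces ¬A.

No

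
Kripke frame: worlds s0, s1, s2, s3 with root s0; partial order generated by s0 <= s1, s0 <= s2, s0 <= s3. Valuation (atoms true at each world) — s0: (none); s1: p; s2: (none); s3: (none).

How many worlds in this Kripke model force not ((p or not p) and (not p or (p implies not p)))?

1

s0: does not force it — s0 does not force not ((p or not p) and (not p or (p implies not p))) since s2 is accessible from s0 and s2 forces (p or not p) and (not p or (p implies not p)).
s1: forces it.
s2: does not force it.
s3: does not force it.
Worlds forcing the formula: {s1}.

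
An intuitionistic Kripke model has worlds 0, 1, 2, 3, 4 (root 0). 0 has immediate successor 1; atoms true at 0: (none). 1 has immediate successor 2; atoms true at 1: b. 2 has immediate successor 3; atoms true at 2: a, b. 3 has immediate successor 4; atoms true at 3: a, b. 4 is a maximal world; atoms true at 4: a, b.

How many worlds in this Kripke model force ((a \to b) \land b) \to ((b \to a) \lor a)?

0: does not force it — 0 \nVdash ((a \to b) \land b) \to ((b \to a) \lor a): at the accessible world 1, 1 \Vdash (a \to b) \land b but 1 \nVdash (b \to a) \lor a.
1: does not force it — 1 \nVdash ((a \to b) \land b) \to ((b \to a) \lor a): already at 1 itself, 1 \Vdash (a \to b) \land b but 1 \nVdash (b \to a) \lor a.
2: forces it.
3: forces it.
4: forces it.
Worlds forcing the formula: {2, 3, 4}.

3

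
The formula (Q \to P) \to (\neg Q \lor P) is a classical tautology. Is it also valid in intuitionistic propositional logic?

This is the material-implication-as-disjunction principle, which is not intuitionistically valid.
A Kripke countermodel: worlds u0, u1; order generated by u0 \le u1; atoms true at each world — u0:{}; u1:{P,Q}.
u0 \nVdash (Q \to P) \to (\neg Q \lor P): already at u0 itself, u0 \Vdash Q \to P but u0 \nVdash \neg Q \lor P.
u0 \nVdash \neg Q \lor P: neither disjunct is forced at u0.
u0 \nVdash \neg Q since u1 is accessible from u0 and u1 \Vdash Q.
So the root u0 does not force the formula.

No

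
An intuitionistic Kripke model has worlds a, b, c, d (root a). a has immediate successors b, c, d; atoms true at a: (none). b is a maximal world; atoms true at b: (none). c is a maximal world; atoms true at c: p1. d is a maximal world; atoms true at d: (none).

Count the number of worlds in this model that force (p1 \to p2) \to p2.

1

a: does not force it — a \nVdash (p1 \to p2) \to p2: at the accessible world b, b \Vdash p1 \to p2 but b \nVdash p2.
b: does not force it — b \nVdash (p1 \to p2) \to p2: already at b itself, b \Vdash p1 \to p2 but b \nVdash p2.
c: forces it.
d: does not force it.
Worlds forcing the formula: {c}.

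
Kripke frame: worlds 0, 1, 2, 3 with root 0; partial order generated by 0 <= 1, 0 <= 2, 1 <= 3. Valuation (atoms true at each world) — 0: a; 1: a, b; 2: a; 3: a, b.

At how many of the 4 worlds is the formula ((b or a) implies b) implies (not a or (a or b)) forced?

4

0: forces it.
1: forces it.
2: forces it.
3: forces it.
Worlds forcing the formula: {0, 1, 2, 3}.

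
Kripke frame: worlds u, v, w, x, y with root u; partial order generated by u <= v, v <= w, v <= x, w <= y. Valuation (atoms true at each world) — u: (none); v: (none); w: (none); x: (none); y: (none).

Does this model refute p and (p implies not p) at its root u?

Yes

u does not force p and (p implies not p) since u fails p.
So the root u does not force p and (p implies not p); the model is a countermodel.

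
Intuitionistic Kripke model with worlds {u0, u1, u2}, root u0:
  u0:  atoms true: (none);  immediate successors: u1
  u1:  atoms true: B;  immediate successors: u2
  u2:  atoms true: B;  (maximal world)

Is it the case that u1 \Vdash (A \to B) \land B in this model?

Yes

u1 \Vdash (A \to B) \land B since u1 forces both conjuncts.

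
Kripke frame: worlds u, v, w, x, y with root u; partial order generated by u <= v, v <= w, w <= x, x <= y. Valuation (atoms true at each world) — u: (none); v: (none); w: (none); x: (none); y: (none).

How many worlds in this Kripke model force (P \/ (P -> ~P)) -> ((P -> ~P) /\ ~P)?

5

u: forces it.
v: forces it.
w: forces it.
x: forces it.
y: forces it.
Worlds forcing the formula: {u, v, w, x, y}.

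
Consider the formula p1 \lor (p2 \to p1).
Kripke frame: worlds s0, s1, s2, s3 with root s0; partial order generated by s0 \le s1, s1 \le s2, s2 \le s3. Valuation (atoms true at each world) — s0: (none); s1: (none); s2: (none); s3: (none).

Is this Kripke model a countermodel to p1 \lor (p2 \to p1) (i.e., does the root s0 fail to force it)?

No

s0 \Vdash p1 \lor (p2 \to p1) via the disjunct p2 \to p1.
So the root s0 forces p1 \lor (p2 \to p1); the model is not a countermodel.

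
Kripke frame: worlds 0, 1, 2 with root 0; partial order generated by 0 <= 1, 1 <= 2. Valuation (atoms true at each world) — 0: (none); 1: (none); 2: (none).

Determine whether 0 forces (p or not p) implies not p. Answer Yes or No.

Yes

0 forces (p or not p) implies not p: every world accessible from 0 that forces p or not p (namely 0, 1, 2) also forces not p.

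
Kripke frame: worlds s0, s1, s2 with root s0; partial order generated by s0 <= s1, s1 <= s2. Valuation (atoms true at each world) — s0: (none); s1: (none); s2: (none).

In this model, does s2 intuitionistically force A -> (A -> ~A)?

s2 ||- A -> (A -> ~A) vacuously: no world accessible from s2 forces the antecedent A.

Yes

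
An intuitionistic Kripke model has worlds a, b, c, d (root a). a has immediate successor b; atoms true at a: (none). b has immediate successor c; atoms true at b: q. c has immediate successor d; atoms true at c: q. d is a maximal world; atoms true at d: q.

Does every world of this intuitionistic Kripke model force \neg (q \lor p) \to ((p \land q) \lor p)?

Yes

a \Vdash \neg (q \lor p) \to ((p \land q) \lor p) vacuously: no world accessible from a forces the antecedent \neg (q \lor p).
Since the root a forces \neg (q \lor p) \to ((p \land q) \lor p) and forcing is persistent (monotone upward), every world forces it.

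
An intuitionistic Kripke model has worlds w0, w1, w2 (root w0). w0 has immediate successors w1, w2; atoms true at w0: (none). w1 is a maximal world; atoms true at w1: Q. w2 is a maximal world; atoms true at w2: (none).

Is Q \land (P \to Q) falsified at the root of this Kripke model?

w0 \nVdash Q \land (P \to Q) since w0 fails Q.
So the root w0 does not force Q \land (P \to Q); the model is a countermodel.

Yes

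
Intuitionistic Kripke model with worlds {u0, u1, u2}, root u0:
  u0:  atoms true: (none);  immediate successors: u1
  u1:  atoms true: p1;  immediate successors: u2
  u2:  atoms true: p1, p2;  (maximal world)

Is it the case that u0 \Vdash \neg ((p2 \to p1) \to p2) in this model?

u0 \nVdash \neg ((p2 \to p1) \to p2) since u2 is accessible from u0 and u2 \Vdash (p2 \to p1) \to p2.
u2 \Vdash (p2 \to p1) \to p2: every world accessible from u2 that forces p2 \to p1 (namely u2) also forces p2.

No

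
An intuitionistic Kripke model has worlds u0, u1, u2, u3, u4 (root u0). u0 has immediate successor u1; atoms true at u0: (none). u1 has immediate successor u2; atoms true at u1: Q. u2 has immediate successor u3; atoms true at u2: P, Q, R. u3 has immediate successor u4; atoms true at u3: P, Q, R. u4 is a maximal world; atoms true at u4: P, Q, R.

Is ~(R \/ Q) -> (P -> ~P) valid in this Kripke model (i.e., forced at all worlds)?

u0 ||- ~(R \/ Q) -> (P -> ~P) vacuously: no world accessible from u0 forces the antecedent ~(R \/ Q).
Since the root u0 forces ~(R \/ Q) -> (P -> ~P) and forcing is persistent (monotone upward), every world forces it.

Yes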